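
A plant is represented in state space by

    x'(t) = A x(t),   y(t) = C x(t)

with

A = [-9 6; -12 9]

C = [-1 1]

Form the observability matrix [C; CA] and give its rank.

CA = [[-3, 3]]
Observability matrix O = [C; CA] = [[-1, 1], [-3, 3]]
Every row of O is a scalar multiple of row 1 = [-1, 1] (multipliers 1, 3), so the rows span a one-dimensional space.
O ≠ 0, hence rank(O) = 1.
rank(O) = 1 < n = 2, so the pair (A, C) is not completely observable.

1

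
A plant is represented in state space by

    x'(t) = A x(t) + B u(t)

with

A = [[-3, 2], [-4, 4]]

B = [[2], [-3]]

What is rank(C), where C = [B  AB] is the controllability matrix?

2

AB = [[-12], [-20]]
Controllability matrix C = [B  AB] = [[2, -12], [-3, -20]]
det(C) = 2·(-20) - (-12)·(-3) = -40 - 36 = -76 ≠ 0, so rank(C) = 2.
rank(C) = 2 = n, so the pair (A, B) is completely controllable.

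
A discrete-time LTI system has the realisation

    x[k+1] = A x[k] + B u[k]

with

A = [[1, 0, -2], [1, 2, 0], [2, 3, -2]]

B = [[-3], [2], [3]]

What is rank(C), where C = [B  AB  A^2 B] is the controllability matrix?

AB = [[-9], [1], [-6]]
A^2B = [[3], [-7], [-3]]
Controllability matrix C = [B  AB  A^2B] = [[-3, -9, 3], [2, 1, -7], [3, -6, -3]]
det(C) = (-3)·(1·(-3) - (-7)·(-6)) - (-9)·(2·(-3) - (-7)·3) + 3·(2·(-6) - 1·3) = (-3)·(-45) - (-9)·15 + 3·(-15) = 225 ≠ 0, so rank(C) = 3.
rank(C) = 3 = n, so the pair (A, B) is completely controllable.

3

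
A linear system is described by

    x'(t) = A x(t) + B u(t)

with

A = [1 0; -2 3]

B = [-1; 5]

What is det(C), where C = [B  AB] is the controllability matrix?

-12

AB = [[-1], [17]]
Controllability matrix C = [B  AB] = [[-1, -1], [5, 17]]
det(C) = (-1)·17 - (-1)·5 = -17 - (-5) = -12
Since det(C) ≠ 0, rank(C) = 2 and the system is completely controllable.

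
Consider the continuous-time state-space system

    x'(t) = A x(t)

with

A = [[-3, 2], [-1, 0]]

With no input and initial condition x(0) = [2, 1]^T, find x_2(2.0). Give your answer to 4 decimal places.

0.0183

det(sI - A) = s^2 - (tr A)s + det A, with tr A = (-3) + 0 = -3 and det A = (-3)·0 - 2·(-1) = 0 - (-2) = 2.
So p(s) = det(sI - A) = s^2 + 3s + 2.
Factor s^2 + 3s + 2: two numbers with sum -3 and product 2 are -1 and -2, so s^2 + 3s + 2 = (s + 1)(s + 2).
Hence p(s) = (s + 1) (s + 2), with roots -2, -1.
The eigenvalues -2, -1 are distinct and real, so A is diagonalisable and x(t) = e^{At} x(0) = V diag(e^{λ_i t}) V^{-1} x(0), where the columns of V are the eigenvectors.
λ = -2: A - (-2)I = [[-1, 2], [-1, 2]]. Row 1 gives (-1)·v1 + 2·v2 = 0, so take v_1 = [2, 1]^T.
λ = -1: A - (-1)I = [[-2, 2], [-1, 1]]. Row 1 gives (-2)·v1 + 2·v2 = 0, so take v_2 = [-1, -1]^T.
V = [v_1 v_2] = [[2, -1], [1, -1]] has det V = -1, so V^{-1} = adj(V)/det V = [[1, -1], [1, -2]].
Modal coordinates z(0) = V^{-1} x(0): 1·2 + (-1)·1 = 1; 1·2 + (-2)·1 = 0; so z(0) = [1, 0]^T.
x_2(t) = Σ_i (v_i)_2 · z_i(0) · e^{λ_i t} (row 2 of V times the modal terms).
x_2(2.0) = 1·1·e^{-2·2.0} + (-1)·0·e^{-1·2.0} = 1·0.018316 + 0·0.135335 = 0.0183.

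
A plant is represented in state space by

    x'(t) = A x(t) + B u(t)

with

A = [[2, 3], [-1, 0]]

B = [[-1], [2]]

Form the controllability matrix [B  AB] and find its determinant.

-9

AB = [[4], [1]]
Controllability matrix C = [B  AB] = [[-1, 4], [2, 1]]
det(C) = (-1)·1 - 4·2 = -1 - 8 = -9
Since det(C) ≠ 0, rank(C) = 2 and the system is completely controllable.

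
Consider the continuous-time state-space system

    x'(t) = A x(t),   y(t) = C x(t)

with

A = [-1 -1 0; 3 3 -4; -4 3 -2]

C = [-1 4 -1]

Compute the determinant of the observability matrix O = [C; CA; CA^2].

CA = [[17, 10, -14]]
CA^2 = [[69, -29, -12]]
Observability matrix O = [C; CA; CA^2] = [[-1, 4, -1], [17, 10, -14], [69, -29, -12]]
Expanding along the first row, det(O) = (-1)·(10·(-12) - (-14)·(-29)) - 4·(17·(-12) - (-14)·69) + (-1)·(17·(-29) - 10·69) = (-1)·(-526) - 4·762 + (-1)·(-1183) = -1339
Since det(O) ≠ 0, rank(O) = 3 and the system is completely observable.

-1339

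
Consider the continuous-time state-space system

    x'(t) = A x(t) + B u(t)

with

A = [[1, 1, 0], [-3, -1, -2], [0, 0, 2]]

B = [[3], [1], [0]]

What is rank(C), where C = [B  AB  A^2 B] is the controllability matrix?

2

AB = [[4], [-10], [0]]
A^2B = [[-6], [-2], [0]]
Controllability matrix C = [B  AB  A^2B] = [[3, 4, -6], [1, -10, -2], [0, 0, 0]]
Row 3 of C is identically zero, so rank(C) ≤ 2.
The 2×2 minor from rows 1, 2, columns 1, 2 is 3·(-10) - 4·1 = -30 - 4 = -34 ≠ 0, so rank(C) = 2.
rank(C) = 2 < n = 3, so the pair (A, B) is not completely controllable.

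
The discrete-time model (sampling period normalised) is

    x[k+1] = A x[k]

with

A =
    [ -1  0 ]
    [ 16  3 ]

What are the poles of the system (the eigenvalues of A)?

det(zI - A) = z^2 - (tr A)z + det A, with tr A = (-1) + 3 = 2 and det A = (-1)·3 - 0·16 = -3 - 0 = -3.
So p(z) = det(zI - A) = z^2 - 2z - 3.
Factor z^2 - 2z - 3: two numbers with sum 2 and product -3 are 3 and -1, so z^2 - 2z - 3 = (z - 3)(z + 1).
Hence p(z) = (z - 3) (z + 1), with roots -1, 3.

-1, 3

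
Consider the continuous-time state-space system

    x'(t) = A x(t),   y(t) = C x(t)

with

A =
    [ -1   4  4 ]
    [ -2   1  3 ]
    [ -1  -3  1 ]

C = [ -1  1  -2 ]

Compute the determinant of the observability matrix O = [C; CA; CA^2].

CA = [[1, 3, -3]]
CA^2 = [[-4, 16, 10]]
Observability matrix O = [C; CA; CA^2] = [[-1, 1, -2], [1, 3, -3], [-4, 16, 10]]
Expanding along the first row, det(O) = (-1)·(3·10 - (-3)·16) - 1·(1·10 - (-3)·(-4)) + (-2)·(1·16 - 3·(-4)) = (-1)·78 - 1·(-2) + (-2)·28 = -132
Since det(O) ≠ 0, rank(O) = 3 and the system is completely observable.

-132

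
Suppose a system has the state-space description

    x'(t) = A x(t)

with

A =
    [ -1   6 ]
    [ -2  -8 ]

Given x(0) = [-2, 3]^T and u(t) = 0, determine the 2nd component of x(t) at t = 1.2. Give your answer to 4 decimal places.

-0.0213

det(sI - A) = s^2 - (tr A)s + det A, with tr A = (-1) + (-8) = -9 and det A = (-1)·(-8) - 6·(-2) = 8 - (-12) = 20.
So p(s) = det(sI - A) = s^2 + 9s + 20.
Factor s^2 + 9s + 20: two numbers with sum -9 and product 20 are -4 and -5, so s^2 + 9s + 20 = (s + 4)(s + 5).
Hence p(s) = (s + 4) (s + 5), with roots -5, -4.
The eigenvalues -5, -4 are distinct and real, so A is diagonalisable and x(t) = e^{At} x(0) = V diag(e^{λ_i t}) V^{-1} x(0), where the columns of V are the eigenvectors.
λ = -5: A - (-5)I = [[4, 6], [-2, -3]]. Row 1 gives 4·v1 + 6·v2 = 0, so take v_1 = [3, -2]^T.
λ = -4: A - (-4)I = [[3, 6], [-2, -4]]. Row 1 gives 3·v1 + 6·v2 = 0, so take v_2 = [2, -1]^T.
V = [v_1 v_2] = [[3, 2], [-2, -1]] has det V = 1, so V^{-1} = adj(V)/det V = [[-1, -2], [2, 3]].
Modal coordinates z(0) = V^{-1} x(0): (-1)·(-2) + (-2)·3 = -4; 2·(-2) + 3·3 = 5; so z(0) = [-4, 5]^T.
x_2(t) = Σ_i (v_i)_2 · z_i(0) · e^{λ_i t} (row 2 of V times the modal terms).
x_2(1.2) = (-2)·(-4)·e^{-5·1.2} + (-1)·5·e^{-4·1.2} = 8·0.002479 + (-5)·0.008230 = -0.0213.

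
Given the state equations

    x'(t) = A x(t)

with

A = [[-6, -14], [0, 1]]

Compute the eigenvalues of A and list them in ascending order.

det(sI - A) = s^2 - (tr A)s + det A, with tr A = (-6) + 1 = -5 and det A = (-6)·1 - (-14)·0 = -6 - 0 = -6.
So p(s) = det(sI - A) = s^2 + 5s - 6.
Factor s^2 + 5s - 6: two numbers with sum -5 and product -6 are 1 and -6, so s^2 + 5s - 6 = (s - 1)(s + 6).
Hence p(s) = (s - 1) (s + 6), with roots -6, 1.
At least one eigenvalue has non-negative real part, so the system is not asymptotically stable.

-6, 1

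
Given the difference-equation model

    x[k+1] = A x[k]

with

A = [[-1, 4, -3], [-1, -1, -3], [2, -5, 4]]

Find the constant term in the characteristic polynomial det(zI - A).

10

Expand det(zI - A) for the 3×3 matrix.
p(z) = z^3 - 2z^2 - 12z + 10.
(Check: constant term = det(-A) = (-1)^3 det A = 10; coefficient of z^2 = -tr A = -2.)
The constant term is 10.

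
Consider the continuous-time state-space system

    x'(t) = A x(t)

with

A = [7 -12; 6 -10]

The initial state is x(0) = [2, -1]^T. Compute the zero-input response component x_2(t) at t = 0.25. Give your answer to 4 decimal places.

2.8389

det(sI - A) = s^2 - (tr A)s + det A, with tr A = 7 + (-10) = -3 and det A = 7·(-10) - (-12)·6 = -70 - (-72) = 2.
So p(s) = det(sI - A) = s^2 + 3s + 2.
Factor s^2 + 3s + 2: two numbers with sum -3 and product 2 are -1 and -2, so s^2 + 3s + 2 = (s + 1)(s + 2).
Hence p(s) = (s + 1) (s + 2), with roots -2, -1.
The eigenvalues -2, -1 are distinct and real, so A is diagonalisable and x(t) = e^{At} x(0) = V diag(e^{λ_i t}) V^{-1} x(0), where the columns of V are the eigenvectors.
λ = -2: A - (-2)I = [[9, -12], [6, -8]]. Row 1 gives 9·v1 + (-12)·v2 = 0, so take v_1 = [4, 3]^T.
λ = -1: A - (-1)I = [[8, -12], [6, -9]]. Row 1 gives 8·v1 + (-12)·v2 = 0, so take v_2 = [-3, -2]^T.
V = [v_1 v_2] = [[4, -3], [3, -2]] has det V = 1, so V^{-1} = adj(V)/det V = [[-2, 3], [-3, 4]].
Modal coordinates z(0) = V^{-1} x(0): (-2)·2 + 3·(-1) = -7; (-3)·2 + 4·(-1) = -10; so z(0) = [-7, -10]^T.
x_2(t) = Σ_i (v_i)_2 · z_i(0) · e^{λ_i t} (row 2 of V times the modal terms).
x_2(0.25) = 3·(-7)·e^{-2·0.25} + (-2)·(-10)·e^{-1·0.25} = (-21)·0.606531 + 20·0.778801 = 2.8389.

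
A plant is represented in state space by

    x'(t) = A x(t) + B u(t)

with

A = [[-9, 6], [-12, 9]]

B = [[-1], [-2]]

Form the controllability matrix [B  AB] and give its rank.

1

AB = [[-3], [-6]]
Controllability matrix C = [B  AB] = [[-1, -3], [-2, -6]]
Every column of C is a scalar multiple of column 1 = [-1, -2] (multipliers 1, 3), so the columns span a one-dimensional space.
C ≠ 0, hence rank(C) = 1.
rank(C) = 1 < n = 2, so the pair (A, B) is not completely controllable.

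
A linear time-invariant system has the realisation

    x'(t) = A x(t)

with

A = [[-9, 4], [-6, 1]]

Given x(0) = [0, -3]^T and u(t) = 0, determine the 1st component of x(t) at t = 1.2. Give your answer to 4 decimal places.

-0.1491

det(sI - A) = s^2 - (tr A)s + det A, with tr A = (-9) + 1 = -8 and det A = (-9)·1 - 4·(-6) = -9 - (-24) = 15.
So p(s) = det(sI - A) = s^2 + 8s + 15.
Factor s^2 + 8s + 15: two numbers with sum -8 and product 15 are -3 and -5, so s^2 + 8s + 15 = (s + 3)(s + 5).
Hence p(s) = (s + 3) (s + 5), with roots -5, -3.
The eigenvalues -5, -3 are distinct and real, so A is diagonalisable and x(t) = e^{At} x(0) = V diag(e^{λ_i t}) V^{-1} x(0), where the columns of V are the eigenvectors.
λ = -5: A - (-5)I = [[-4, 4], [-6, 6]]. Row 1 gives (-4)·v1 + 4·v2 = 0, so take v_1 = [1, 1]^T.
λ = -3: A - (-3)I = [[-6, 4], [-6, 4]]. Row 1 gives (-6)·v1 + 4·v2 = 0, so take v_2 = [2, 3]^T.
V = [v_1 v_2] = [[1, 2], [1, 3]] has det V = 1, so V^{-1} = adj(V)/det V = [[3, -2], [-1, 1]].
Modal coordinates z(0) = V^{-1} x(0): 3·0 + (-2)·(-3) = 6; (-1)·0 + 1·(-3) = -3; so z(0) = [6, -3]^T.
x_1(t) = Σ_i (v_i)_1 · z_i(0) · e^{λ_i t} (row 1 of V times the modal terms).
x_1(1.2) = 1·6·e^{-5·1.2} + 2·(-3)·e^{-3·1.2} = 6·0.002479 + (-6)·0.027324 = -0.1491.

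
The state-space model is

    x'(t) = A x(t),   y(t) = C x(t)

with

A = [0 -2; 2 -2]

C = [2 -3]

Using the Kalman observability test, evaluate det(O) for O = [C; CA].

CA = [[-6, 2]]
Observability matrix O = [C; CA] = [[2, -3], [-6, 2]]
det(O) = 2·2 - (-3)·(-6) = 4 - 18 = -14
Since det(O) ≠ 0, rank(O) = 2 and the system is completely observable.

-14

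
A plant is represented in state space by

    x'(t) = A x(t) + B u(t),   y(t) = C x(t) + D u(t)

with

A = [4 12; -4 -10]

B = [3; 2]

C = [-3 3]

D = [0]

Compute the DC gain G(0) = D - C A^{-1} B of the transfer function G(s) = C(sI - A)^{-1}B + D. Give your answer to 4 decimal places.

G(0) = C(-A)^{-1}B + D = -C A^{-1} B + D.
det A = 8, so A^{-1} = (1/8)·adj(A) = [[-5/4, -3/2], [1/2, 1/2]]
A^{-1} B = [-27/4, 5/2]^T
C A^{-1} B = 111/4
G(0) = D - C A^{-1} B = 0 - (111/4) = -111/4 ≈ -27.7500

-27.7500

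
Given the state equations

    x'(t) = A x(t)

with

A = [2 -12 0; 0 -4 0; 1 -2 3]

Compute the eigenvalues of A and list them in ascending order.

-4, 2, 3

det(sI - A) = s^3 - (tr A)s^2 + (M11 + M22 + M33)s - det A, where Mii is the 2×2 principal minor of A obtained by deleting row i and column i.
tr A = 2 + (-4) + 3 = 1; M11 = (-4)·3 - 0·(-2) = -12 - 0 = -12; M22 = 2·3 - 0·1 = 6 - 0 = 6; M33 = 2·(-4) - (-12)·0 = -8 - 0 = -8; sum of minors = -14.
det A = 2·((-4)·3 - 0·(-2)) - (-12)·(0·3 - 0·1) + 0·(0·(-2) - (-4)·1) = 2·(-12) - (-12)·0 + 0·4 = -24.
So p(s) = det(sI - A) = s^3 - s^2 - 14s + 24.
Rational-root test: any integer root divides 24. Testing small divisors, s = 2 works: p(2) = 8 + (-4) + (-28) + 24 = 0, so (s - 2) is a factor.
Dividing, p(s) = (s - 2)(s^2 + s - 12).
Factor s^2 + s - 12: two numbers with sum -1 and product -12 are 3 and -4, so s^2 + s - 12 = (s - 3)(s + 4).
Hence p(s) = (s - 3) (s - 2) (s + 4), with roots -4, 2, 3.
At least one eigenvalue has non-negative real part, so the system is not asymptotically stable.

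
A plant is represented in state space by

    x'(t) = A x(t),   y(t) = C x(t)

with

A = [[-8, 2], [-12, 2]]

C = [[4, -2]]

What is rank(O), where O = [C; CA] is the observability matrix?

CA = [[-8, 4]]
Observability matrix O = [C; CA] = [[4, -2], [-8, 4]]
Every row of O is a scalar multiple of row 1 = [4, -2] (multipliers 1, -2), so the rows span a one-dimensional space.
O ≠ 0, hence rank(O) = 1.
rank(O) = 1 < n = 2, so the pair (A, C) is not completely observable.

1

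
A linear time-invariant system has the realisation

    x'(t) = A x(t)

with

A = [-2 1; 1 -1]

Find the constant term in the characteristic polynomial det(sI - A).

1

For a 2×2 matrix, det(sI - A) = s^2 - (tr A)s + det A.
tr A = -3, det A = 1.
So p(s) = s^2 + 3s + 1.
The constant term is 1.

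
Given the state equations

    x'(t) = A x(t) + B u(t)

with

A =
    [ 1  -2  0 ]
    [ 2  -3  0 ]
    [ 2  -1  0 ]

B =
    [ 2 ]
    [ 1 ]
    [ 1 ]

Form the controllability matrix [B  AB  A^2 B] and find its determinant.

AB = [[0], [1], [3]]
A^2B = [[-2], [-3], [-1]]
Controllability matrix C = [B  AB  A^2B] = [[2, 0, -2], [1, 1, -3], [1, 3, -1]]
Expanding along the first row, det(C) = 2·(1·(-1) - (-3)·3) - 0·(1·(-1) - (-3)·1) + (-2)·(1·3 - 1·1) = 2·8 - 0·2 + (-2)·2 = 12
Since det(C) ≠ 0, rank(C) = 3 and the system is completely controllable.

12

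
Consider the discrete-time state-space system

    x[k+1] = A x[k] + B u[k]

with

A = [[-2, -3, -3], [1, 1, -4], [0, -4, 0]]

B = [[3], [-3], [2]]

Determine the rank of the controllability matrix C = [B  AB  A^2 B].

3

AB = [[-3], [-8], [12]]
A^2B = [[-6], [-59], [32]]
Controllability matrix C = [B  AB  A^2B] = [[3, -3, -6], [-3, -8, -59], [2, 12, 32]]
det(C) = 3·((-8)·32 - (-59)·12) - (-3)·((-3)·32 - (-59)·2) + (-6)·((-3)·12 - (-8)·2) = 3·452 - (-3)·22 + (-6)·(-20) = 1542 ≠ 0, so rank(C) = 3.
rank(C) = 3 = n, so the pair (A, B) is completely controllable.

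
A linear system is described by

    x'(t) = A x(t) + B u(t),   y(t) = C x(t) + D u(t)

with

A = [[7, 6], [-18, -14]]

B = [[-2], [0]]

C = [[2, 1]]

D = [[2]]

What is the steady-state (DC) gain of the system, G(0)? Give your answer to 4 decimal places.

G(0) = C(-A)^{-1}B + D = -C A^{-1} B + D.
det A = 10, so A^{-1} = (1/10)·adj(A) = [[-7/5, -3/5], [9/5, 7/10]]
A^{-1} B = [14/5, -18/5]^T
C A^{-1} B = 2
G(0) = D - C A^{-1} B = 2 - (2) = 0

0.0000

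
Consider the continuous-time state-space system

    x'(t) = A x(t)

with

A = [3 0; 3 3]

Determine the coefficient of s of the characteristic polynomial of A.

For a 2×2 matrix, det(sI - A) = s^2 - (tr A)s + det A.
tr A = 6, det A = 9.
So p(s) = s^2 - 6s + 9.
The coefficient of s is -6.

-6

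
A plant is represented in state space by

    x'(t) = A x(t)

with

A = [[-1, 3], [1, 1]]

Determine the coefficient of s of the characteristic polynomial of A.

For a 2×2 matrix, det(sI - A) = s^2 - (tr A)s + det A.
tr A = 0, det A = -4.
So p(s) = s^2 - 4.
The coefficient of s is 0.

0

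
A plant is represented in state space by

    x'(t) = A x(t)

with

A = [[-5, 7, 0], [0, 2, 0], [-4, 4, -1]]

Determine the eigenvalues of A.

-5, -1, 2

det(sI - A) = s^3 - (tr A)s^2 + (M11 + M22 + M33)s - det A, where Mii is the 2×2 principal minor of A obtained by deleting row i and column i.
tr A = (-5) + 2 + (-1) = -4; M11 = 2·(-1) - 0·4 = -2 - 0 = -2; M22 = (-5)·(-1) - 0·(-4) = 5 - 0 = 5; M33 = (-5)·2 - 7·0 = -10 - 0 = -10; sum of minors = -7.
det A = (-5)·(2·(-1) - 0·4) - 7·(0·(-1) - 0·(-4)) + 0·(0·4 - 2·(-4)) = (-5)·(-2) - 7·0 + 0·8 = 10.
So p(s) = det(sI - A) = s^3 + 4s^2 - 7s - 10.
Rational-root test: any integer root divides -10. Testing small divisors, s = -1 works: p(-1) = -1 + 4 + 7 + (-10) = 0, so (s + 1) is a factor.
Dividing, p(s) = (s + 1)(s^2 + 3s - 10).
Factor s^2 + 3s - 10: two numbers with sum -3 and product -10 are 2 and -5, so s^2 + 3s - 10 = (s - 2)(s + 5).
Hence p(s) = (s - 2) (s + 1) (s + 5), with roots -5, -1, 2.
At least one eigenvalue has non-negative real part, so the system is not asymptotically stable.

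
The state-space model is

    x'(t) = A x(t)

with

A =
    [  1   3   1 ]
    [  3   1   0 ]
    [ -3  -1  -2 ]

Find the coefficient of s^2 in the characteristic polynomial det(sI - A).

0

Expand det(sI - A) for the 3×3 matrix.
p(s) = s^3 - 9s - 16.
(Check: constant term = det(-A) = (-1)^3 det A = -16; coefficient of s^2 = -tr A = 0.)
The coefficient of s^2 is 0.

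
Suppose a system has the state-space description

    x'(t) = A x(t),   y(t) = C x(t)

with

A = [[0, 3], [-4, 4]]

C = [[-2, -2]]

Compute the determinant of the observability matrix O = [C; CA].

CA = [[8, -14]]
Observability matrix O = [C; CA] = [[-2, -2], [8, -14]]
det(O) = (-2)·(-14) - (-2)·8 = 28 - (-16) = 44
Since det(O) ≠ 0, rank(O) = 2 and the system is completely observable.

44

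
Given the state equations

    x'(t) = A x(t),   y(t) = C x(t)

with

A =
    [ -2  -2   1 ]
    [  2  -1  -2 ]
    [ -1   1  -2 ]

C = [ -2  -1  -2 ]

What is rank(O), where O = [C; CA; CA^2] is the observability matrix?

3

CA = [[4, 3, 4]]
CA^2 = [[-6, -7, -10]]
Observability matrix O = [C; CA; CA^2] = [[-2, -1, -2], [4, 3, 4], [-6, -7, -10]]
det(O) = (-2)·(3·(-10) - 4·(-7)) - (-1)·(4·(-10) - 4·(-6)) + (-2)·(4·(-7) - 3·(-6)) = (-2)·(-2) - (-1)·(-16) + (-2)·(-10) = 8 ≠ 0, so rank(O) = 3.
rank(O) = 3 = n, so the pair (A, C) is completely observable.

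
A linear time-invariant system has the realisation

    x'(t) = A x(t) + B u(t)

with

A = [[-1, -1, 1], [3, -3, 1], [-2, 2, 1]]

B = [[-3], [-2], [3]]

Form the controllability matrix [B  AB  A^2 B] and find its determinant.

AB = [[8], [0], [5]]
A^2B = [[-3], [29], [-11]]
Controllability matrix C = [B  AB  A^2B] = [[-3, 8, -3], [-2, 0, 29], [3, 5, -11]]
Expanding along the first row, det(C) = (-3)·(0·(-11) - 29·5) - 8·((-2)·(-11) - 29·3) + (-3)·((-2)·5 - 0·3) = (-3)·(-145) - 8·(-65) + (-3)·(-10) = 985
Since det(C) ≠ 0, rank(C) = 3 and the system is completely controllable.

985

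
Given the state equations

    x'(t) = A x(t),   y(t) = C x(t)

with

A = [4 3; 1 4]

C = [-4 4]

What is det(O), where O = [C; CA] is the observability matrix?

32

CA = [[-12, 4]]
Observability matrix O = [C; CA] = [[-4, 4], [-12, 4]]
det(O) = (-4)·4 - 4·(-12) = -16 - (-48) = 32
Since det(O) ≠ 0, rank(O) = 2 and the system is completely observable.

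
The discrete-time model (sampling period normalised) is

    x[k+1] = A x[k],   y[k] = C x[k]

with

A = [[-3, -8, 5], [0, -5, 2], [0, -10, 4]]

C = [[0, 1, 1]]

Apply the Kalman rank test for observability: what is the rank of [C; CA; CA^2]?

2

CA = [[0, -15, 6]]
CA^2 = [[0, 15, -6]]
Observability matrix O = [C; CA; CA^2] = [[0, 1, 1], [0, -15, 6], [0, 15, -6]]
Column 1 of O is identically zero, so rank(O) ≤ 2.
The 2×2 minor from rows 1, 2, columns 2, 3 is 1·6 - 1·(-15) = 6 - (-15) = 21 ≠ 0, so rank(O) = 2.
rank(O) = 2 < n = 3, so the pair (A, C) is not completely observable.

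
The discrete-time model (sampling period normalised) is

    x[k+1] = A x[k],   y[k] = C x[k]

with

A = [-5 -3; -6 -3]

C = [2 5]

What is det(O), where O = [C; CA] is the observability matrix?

158

CA = [[-40, -21]]
Observability matrix O = [C; CA] = [[2, 5], [-40, -21]]
det(O) = 2·(-21) - 5·(-40) = -42 - (-200) = 158
Since det(O) ≠ 0, rank(O) = 2 and the system is completely observable.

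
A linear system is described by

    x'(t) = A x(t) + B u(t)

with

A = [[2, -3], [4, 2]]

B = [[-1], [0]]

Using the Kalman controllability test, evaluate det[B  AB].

4

AB = [[-2], [-4]]
Controllability matrix C = [B  AB] = [[-1, -2], [0, -4]]
det(C) = (-1)·(-4) - (-2)·0 = 4 - 0 = 4
Since det(C) ≠ 0, rank(C) = 2 and the system is completely controllable.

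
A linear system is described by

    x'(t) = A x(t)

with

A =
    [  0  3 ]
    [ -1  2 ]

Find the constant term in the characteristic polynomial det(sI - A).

For a 2×2 matrix, det(sI - A) = s^2 - (tr A)s + det A.
tr A = 2, det A = 3.
So p(s) = s^2 - 2s + 3.
The constant term is 3.

3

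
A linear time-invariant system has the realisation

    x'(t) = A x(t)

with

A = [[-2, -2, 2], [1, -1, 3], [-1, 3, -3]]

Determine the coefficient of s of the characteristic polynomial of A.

Expand det(sI - A) for the 3×3 matrix.
p(s) = s^3 + 6s^2 + 6s - 16.
(Check: constant term = det(-A) = (-1)^3 det A = -16; coefficient of s^2 = -tr A = 6.)
The coefficient of s is 6.

6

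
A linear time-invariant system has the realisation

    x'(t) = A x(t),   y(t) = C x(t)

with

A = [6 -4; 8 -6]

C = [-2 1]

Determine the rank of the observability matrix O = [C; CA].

1

CA = [[-4, 2]]
Observability matrix O = [C; CA] = [[-2, 1], [-4, 2]]
Every row of O is a scalar multiple of row 1 = [-2, 1] (multipliers 1, 2), so the rows span a one-dimensional space.
O ≠ 0, hence rank(O) = 1.
rank(O) = 1 < n = 2, so the pair (A, C) is not completely observable.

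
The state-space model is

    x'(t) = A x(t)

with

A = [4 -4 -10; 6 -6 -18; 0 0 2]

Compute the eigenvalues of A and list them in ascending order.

det(sI - A) = s^3 - (tr A)s^2 + (M11 + M22 + M33)s - det A, where Mii is the 2×2 principal minor of A obtained by deleting row i and column i.
tr A = 4 + (-6) + 2 = 0; M11 = (-6)·2 - (-18)·0 = -12 - 0 = -12; M22 = 4·2 - (-10)·0 = 8 - 0 = 8; M33 = 4·(-6) - (-4)·6 = -24 - (-24) = 0; sum of minors = -4.
det A = 4·((-6)·2 - (-18)·0) - (-4)·(6·2 - (-18)·0) + (-10)·(6·0 - (-6)·0) = 4·(-12) - (-4)·12 + (-10)·0 = 0.
So p(s) = det(sI - A) = s^3 - 4s.
The constant term is 0, so p(s) = s(s^2 - 4).
Factor s^2 - 4: two numbers with sum 0 and product -4 are 2 and -2, so s^2 - 4 = (s - 2)(s + 2).
Hence p(s) = s (s - 2) (s + 2), with roots -2, 0, 2.
At least one eigenvalue has non-negative real part, so the system is not asymptotically stable.

-2, 0, 2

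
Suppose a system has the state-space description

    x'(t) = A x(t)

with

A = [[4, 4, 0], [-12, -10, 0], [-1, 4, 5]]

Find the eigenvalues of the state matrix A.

-4, -2, 5

det(sI - A) = s^3 - (tr A)s^2 + (M11 + M22 + M33)s - det A, where Mii is the 2×2 principal minor of A obtained by deleting row i and column i.
tr A = 4 + (-10) + 5 = -1; M11 = (-10)·5 - 0·4 = -50 - 0 = -50; M22 = 4·5 - 0·(-1) = 20 - 0 = 20; M33 = 4·(-10) - 4·(-12) = -40 - (-48) = 8; sum of minors = -22.
det A = 4·((-10)·5 - 0·4) - 4·((-12)·5 - 0·(-1)) + 0·((-12)·4 - (-10)·(-1)) = 4·(-50) - 4·(-60) + 0·(-58) = 40.
So p(s) = det(sI - A) = s^3 + s^2 - 22s - 40.
Rational-root test: any integer root divides -40. Testing small divisors, s = -2 works: p(-2) = -8 + 4 + 44 + (-40) = 0, so (s + 2) is a factor.
Dividing, p(s) = (s + 2)(s^2 - s - 20).
Factor s^2 - s - 20: two numbers with sum 1 and product -20 are 5 and -4, so s^2 - s - 20 = (s - 5)(s + 4).
Hence p(s) = (s - 5) (s + 2) (s + 4), with roots -4, -2, 5.
At least one eigenvalue has non-negative real part, so the system is not asymptotically stable.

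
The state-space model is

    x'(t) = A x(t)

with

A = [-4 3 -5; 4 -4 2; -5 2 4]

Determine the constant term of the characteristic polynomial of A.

-62

Expand det(sI - A) for the 3×3 matrix.
p(s) = s^3 + 4s^2 - 57s - 62.
(Check: constant term = det(-A) = (-1)^3 det A = -62; coefficient of s^2 = -tr A = 4.)
The constant term is -62.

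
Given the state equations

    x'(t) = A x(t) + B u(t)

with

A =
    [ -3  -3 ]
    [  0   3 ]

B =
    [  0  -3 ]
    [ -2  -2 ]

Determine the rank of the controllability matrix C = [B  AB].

AB = [[6, 15], [-6, -6]]
Controllability matrix C = [B  AB] = [[0, -3, 6, 15], [-2, -2, -6, -6]]
Take the 2×2 submatrix of C formed by columns 1, 2: [[0, -3], [-2, -2]]. Its determinant is 0·(-2) - (-3)·(-2) = 0 - 6 = -6 ≠ 0.
So rank(C) ≥ 2; since C has 2 rows, rank(C) = 2.
rank(C) = 2 = n, so the pair (A, B) is completely controllable.

2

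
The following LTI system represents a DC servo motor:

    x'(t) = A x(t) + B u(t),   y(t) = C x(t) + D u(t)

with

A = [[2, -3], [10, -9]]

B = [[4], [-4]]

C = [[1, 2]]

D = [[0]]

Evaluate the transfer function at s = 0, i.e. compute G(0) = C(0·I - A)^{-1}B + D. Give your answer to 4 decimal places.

12.0000

G(0) = C(-A)^{-1}B + D = -C A^{-1} B + D.
det A = 12, so A^{-1} = (1/12)·adj(A) = [[-3/4, 1/4], [-5/6, 1/6]]
A^{-1} B = [-4, -4]^T
C A^{-1} B = -12
G(0) = D - C A^{-1} B = 0 - (-12) = 12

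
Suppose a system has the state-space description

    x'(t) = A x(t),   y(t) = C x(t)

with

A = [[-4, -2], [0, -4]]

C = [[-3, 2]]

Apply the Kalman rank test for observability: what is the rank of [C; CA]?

CA = [[12, -2]]
Observability matrix O = [C; CA] = [[-3, 2], [12, -2]]
det(O) = (-3)·(-2) - 2·12 = 6 - 24 = -18 ≠ 0, so rank(O) = 2.
rank(O) = 2 = n, so the pair (A, C) is completely observable.

2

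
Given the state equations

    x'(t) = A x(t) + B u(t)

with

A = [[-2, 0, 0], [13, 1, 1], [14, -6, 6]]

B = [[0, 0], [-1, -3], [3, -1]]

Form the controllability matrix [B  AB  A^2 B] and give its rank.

2

AB = [[0, 0], [2, -4], [24, 12]]
A^2B = [[0, 0], [26, 8], [132, 96]]
Controllability matrix C = [B  AB  A^2B] = [[0, 0, 0, 0, 0, 0], [-1, -3, 2, -4, 26, 8], [3, -1, 24, 12, 132, 96]]
Row 1 of C is identically zero, so rank(C) ≤ 2.
The 2×2 minor from rows 2, 3, columns 1, 2 is (-1)·(-1) - (-3)·3 = 1 - (-9) = 10 ≠ 0, so rank(C) = 2.
rank(C) = 2 < n = 3, so the pair (A, B) is not completely controllable.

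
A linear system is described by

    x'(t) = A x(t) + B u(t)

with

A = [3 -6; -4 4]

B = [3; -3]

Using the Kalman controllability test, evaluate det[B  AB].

AB = [[27], [-24]]
Controllability matrix C = [B  AB] = [[3, 27], [-3, -24]]
det(C) = 3·(-24) - 27·(-3) = -72 - (-81) = 9
Since det(C) ≠ 0, rank(C) = 2 and the system is completely controllable.

9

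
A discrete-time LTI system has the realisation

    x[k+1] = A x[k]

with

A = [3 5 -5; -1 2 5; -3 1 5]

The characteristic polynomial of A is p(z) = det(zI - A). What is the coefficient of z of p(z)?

Expand det(zI - A) for the 3×3 matrix.
p(z) = z^3 - 10z^2 + 16z + 60.
(Check: constant term = det(-A) = (-1)^3 det A = 60; coefficient of z^2 = -tr A = -10.)
The coefficient of z is 16.

16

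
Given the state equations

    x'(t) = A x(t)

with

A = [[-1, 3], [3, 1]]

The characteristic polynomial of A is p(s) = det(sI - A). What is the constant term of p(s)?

For a 2×2 matrix, det(sI - A) = s^2 - (tr A)s + det A.
tr A = 0, det A = -10.
So p(s) = s^2 - 10.
The constant term is -10.

-10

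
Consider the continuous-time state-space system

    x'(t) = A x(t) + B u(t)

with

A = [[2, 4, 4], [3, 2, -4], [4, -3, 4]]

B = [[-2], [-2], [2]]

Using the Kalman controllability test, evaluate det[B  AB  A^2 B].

AB = [[-4], [-18], [6]]
A^2B = [[-56], [-72], [62]]
Controllability matrix C = [B  AB  A^2B] = [[-2, -4, -56], [-2, -18, -72], [2, 6, 62]]
Expanding along the first row, det(C) = (-2)·((-18)·62 - (-72)·6) - (-4)·((-2)·62 - (-72)·2) + (-56)·((-2)·6 - (-18)·2) = (-2)·(-684) - (-4)·20 + (-56)·24 = 104
Since det(C) ≠ 0, rank(C) = 3 and the system is completely controllable.

104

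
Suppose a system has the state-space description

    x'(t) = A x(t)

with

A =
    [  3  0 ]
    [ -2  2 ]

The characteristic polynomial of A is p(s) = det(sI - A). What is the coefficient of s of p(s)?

-5

For a 2×2 matrix, det(sI - A) = s^2 - (tr A)s + det A.
tr A = 5, det A = 6.
So p(s) = s^2 - 5s + 6.
The coefficient of s is -5.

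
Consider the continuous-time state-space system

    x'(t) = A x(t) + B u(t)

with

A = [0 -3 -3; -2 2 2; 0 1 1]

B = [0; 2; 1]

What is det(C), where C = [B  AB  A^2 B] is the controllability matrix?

-162

AB = [[-9], [6], [3]]
A^2B = [[-27], [36], [9]]
Controllability matrix C = [B  AB  A^2B] = [[0, -9, -27], [2, 6, 36], [1, 3, 9]]
Expanding along the first row, det(C) = 0·(6·9 - 36·3) - (-9)·(2·9 - 36·1) + (-27)·(2·3 - 6·1) = 0·(-54) - (-9)·(-18) + (-27)·0 = -162
Since det(C) ≠ 0, rank(C) = 3 and the system is completely controllable.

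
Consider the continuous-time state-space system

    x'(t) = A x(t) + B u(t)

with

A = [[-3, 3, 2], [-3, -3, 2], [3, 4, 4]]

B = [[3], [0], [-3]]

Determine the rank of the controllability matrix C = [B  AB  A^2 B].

3

AB = [[-15], [-15], [-3]]
A^2B = [[-6], [84], [-117]]
Controllability matrix C = [B  AB  A^2B] = [[3, -15, -6], [0, -15, 84], [-3, -3, -117]]
det(C) = 3·((-15)·(-117) - 84·(-3)) - (-15)·(0·(-117) - 84·(-3)) + (-6)·(0·(-3) - (-15)·(-3)) = 3·2007 - (-15)·252 + (-6)·(-45) = 10071 ≠ 0, so rank(C) = 3.
rank(C) = 3 = n, so the pair (A, B) is completely controllable.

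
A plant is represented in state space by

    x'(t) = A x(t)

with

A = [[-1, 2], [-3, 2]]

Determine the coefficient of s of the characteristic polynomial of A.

For a 2×2 matrix, det(sI - A) = s^2 - (tr A)s + det A.
tr A = 1, det A = 4.
So p(s) = s^2 - s + 4.
The coefficient of s is -1.

-1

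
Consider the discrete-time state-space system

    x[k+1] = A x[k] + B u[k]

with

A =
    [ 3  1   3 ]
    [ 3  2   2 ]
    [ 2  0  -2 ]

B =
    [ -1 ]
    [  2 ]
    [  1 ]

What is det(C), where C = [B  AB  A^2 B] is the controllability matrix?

AB = [[2], [3], [-4]]
A^2B = [[-3], [4], [12]]
Controllability matrix C = [B  AB  A^2B] = [[-1, 2, -3], [2, 3, 4], [1, -4, 12]]
Expanding along the first row, det(C) = (-1)·(3·12 - 4·(-4)) - 2·(2·12 - 4·1) + (-3)·(2·(-4) - 3·1) = (-1)·52 - 2·20 + (-3)·(-11) = -59
Since det(C) ≠ 0, rank(C) = 3 and the system is completely controllable.

-59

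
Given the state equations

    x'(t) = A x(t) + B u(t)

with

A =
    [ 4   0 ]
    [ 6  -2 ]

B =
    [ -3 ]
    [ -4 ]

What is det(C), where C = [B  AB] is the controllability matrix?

AB = [[-12], [-10]]
Controllability matrix C = [B  AB] = [[-3, -12], [-4, -10]]
det(C) = (-3)·(-10) - (-12)·(-4) = 30 - 48 = -18
Since det(C) ≠ 0, rank(C) = 2 and the system is completely controllable.

-18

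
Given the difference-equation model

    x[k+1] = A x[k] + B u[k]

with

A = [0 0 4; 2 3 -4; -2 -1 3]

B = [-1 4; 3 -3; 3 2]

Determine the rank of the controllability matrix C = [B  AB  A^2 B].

3

AB = [[12, 8], [-5, -9], [8, 1]]
A^2B = [[32, 4], [-23, -15], [5, -4]]
Controllability matrix C = [B  AB  A^2B] = [[-1, 4, 12, 8, 32, 4], [3, -3, -5, -9, -23, -15], [3, 2, 8, 1, 5, -4]]
Take the 3×3 submatrix of C formed by columns 1, 2, 3: [[-1, 4, 12], [3, -3, -5], [3, 2, 8]]. Its determinant is (-1)·((-3)·8 - (-5)·2) - 4·(3·8 - (-5)·3) + 12·(3·2 - (-3)·3) = (-1)·(-14) - 4·39 + 12·15 = 38 ≠ 0.
So rank(C) ≥ 3; since C has 3 rows, rank(C) = 3.
rank(C) = 3 = n, so the pair (A, B) is completely controllable.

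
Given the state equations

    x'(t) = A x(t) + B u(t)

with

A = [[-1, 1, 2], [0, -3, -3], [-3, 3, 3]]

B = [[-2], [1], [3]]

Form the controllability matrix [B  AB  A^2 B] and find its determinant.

AB = [[9], [-12], [18]]
A^2B = [[15], [-18], [-9]]
Controllability matrix C = [B  AB  A^2B] = [[-2, 9, 15], [1, -12, -18], [3, 18, -9]]
Expanding along the first row, det(C) = (-2)·((-12)·(-9) - (-18)·18) - 9·(1·(-9) - (-18)·3) + 15·(1·18 - (-12)·3) = (-2)·432 - 9·45 + 15·54 = -459
Since det(C) ≠ 0, rank(C) = 3 and the system is completely controllable.

-459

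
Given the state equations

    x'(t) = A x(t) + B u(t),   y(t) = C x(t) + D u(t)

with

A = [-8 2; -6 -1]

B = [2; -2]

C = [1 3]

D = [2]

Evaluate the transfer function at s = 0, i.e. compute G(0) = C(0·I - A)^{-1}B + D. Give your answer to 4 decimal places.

-2.3000

G(0) = C(-A)^{-1}B + D = -C A^{-1} B + D.
det A = 20, so A^{-1} = (1/20)·adj(A) = [[-1/20, -1/10], [3/10, -2/5]]
A^{-1} B = [1/10, 7/5]^T
C A^{-1} B = 43/10
G(0) = D - C A^{-1} B = 2 - (43/10) = -23/10 ≈ -2.3000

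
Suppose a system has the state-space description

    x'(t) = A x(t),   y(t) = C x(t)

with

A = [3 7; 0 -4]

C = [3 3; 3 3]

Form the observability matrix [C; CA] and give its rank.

1

CA = [[9, 9], [9, 9]]
Observability matrix O = [C; CA] = [[3, 3], [3, 3], [9, 9], [9, 9]]
Every row of O is a scalar multiple of row 1 = [3, 3] (multipliers 1, 1, 3, 3), so the rows span a one-dimensional space.
O ≠ 0, hence rank(O) = 1.
rank(O) = 1 < n = 2, so the pair (A, C) is not completely observable.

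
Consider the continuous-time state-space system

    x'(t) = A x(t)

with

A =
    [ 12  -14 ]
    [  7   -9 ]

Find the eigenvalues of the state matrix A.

det(sI - A) = s^2 - (tr A)s + det A, with tr A = 12 + (-9) = 3 and det A = 12·(-9) - (-14)·7 = -108 - (-98) = -10.
So p(s) = det(sI - A) = s^2 - 3s - 10.
Factor s^2 - 3s - 10: two numbers with sum 3 and product -10 are 5 and -2, so s^2 - 3s - 10 = (s - 5)(s + 2).
Hence p(s) = (s - 5) (s + 2), with roots -2, 5.
At least one eigenvalue has non-negative real part, so the system is not asymptotically stable.

-2, 5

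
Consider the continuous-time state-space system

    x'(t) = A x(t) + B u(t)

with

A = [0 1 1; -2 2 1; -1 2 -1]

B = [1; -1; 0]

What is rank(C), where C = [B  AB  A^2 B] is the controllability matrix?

3

AB = [[-1], [-4], [-3]]
A^2B = [[-7], [-9], [-4]]
Controllability matrix C = [B  AB  A^2B] = [[1, -1, -7], [-1, -4, -9], [0, -3, -4]]
det(C) = 1·((-4)·(-4) - (-9)·(-3)) - (-1)·((-1)·(-4) - (-9)·0) + (-7)·((-1)·(-3) - (-4)·0) = 1·(-11) - (-1)·4 + (-7)·3 = -28 ≠ 0, so rank(C) = 3.
rank(C) = 3 = n, so the pair (A, B) is completely controllable.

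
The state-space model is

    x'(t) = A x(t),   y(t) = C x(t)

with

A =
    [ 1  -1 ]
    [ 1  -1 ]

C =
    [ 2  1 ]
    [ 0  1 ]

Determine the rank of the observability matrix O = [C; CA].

CA = [[3, -3], [1, -1]]
Observability matrix O = [C; CA] = [[2, 1], [0, 1], [3, -3], [1, -1]]
Take the 2×2 submatrix of O formed by rows 1, 2: [[2, 1], [0, 1]]. Its determinant is 2·1 - 1·0 = 2 - 0 = 2 ≠ 0.
So rank(O) ≥ 2; since O has 2 columns, rank(O) = 2.
rank(O) = 2 = n, so the pair (A, C) is completely observable.

2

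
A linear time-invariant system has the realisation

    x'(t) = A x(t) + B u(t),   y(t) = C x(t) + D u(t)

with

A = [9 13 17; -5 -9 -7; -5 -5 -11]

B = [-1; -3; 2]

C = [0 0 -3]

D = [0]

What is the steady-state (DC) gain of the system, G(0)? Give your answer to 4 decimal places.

G(0) = C(-A)^{-1}B + D = -C A^{-1} B + D.
det A = -24, so A^{-1} = (1/-24)·adj(A) = [[-8/3, -29/12, -31/12], [5/6, 7/12, 11/12], [5/6, 5/6, 2/3]]
A^{-1} B = [19/4, -3/4, -2]^T
C A^{-1} B = 6
G(0) = D - C A^{-1} B = 0 - (6) = -6

-6.0000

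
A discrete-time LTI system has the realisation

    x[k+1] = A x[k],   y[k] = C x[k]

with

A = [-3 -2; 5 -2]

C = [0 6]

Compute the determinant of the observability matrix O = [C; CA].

-180

CA = [[30, -12]]
Observability matrix O = [C; CA] = [[0, 6], [30, -12]]
det(O) = 0·(-12) - 6·30 = 0 - 180 = -180
Since det(O) ≠ 0, rank(O) = 2 and the system is completely observable.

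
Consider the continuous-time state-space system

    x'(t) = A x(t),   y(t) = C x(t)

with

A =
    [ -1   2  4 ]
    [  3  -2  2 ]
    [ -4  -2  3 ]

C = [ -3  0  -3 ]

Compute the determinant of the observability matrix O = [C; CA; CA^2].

-7776

CA = [[15, 0, -21]]
CA^2 = [[69, 72, -3]]
Observability matrix O = [C; CA; CA^2] = [[-3, 0, -3], [15, 0, -21], [69, 72, -3]]
Expanding along the first row, det(O) = (-3)·(0·(-3) - (-21)·72) - 0·(15·(-3) - (-21)·69) + (-3)·(15·72 - 0·69) = (-3)·1512 - 0·1404 + (-3)·1080 = -7776
Since det(O) ≠ 0, rank(O) = 3 and the system is completely observable.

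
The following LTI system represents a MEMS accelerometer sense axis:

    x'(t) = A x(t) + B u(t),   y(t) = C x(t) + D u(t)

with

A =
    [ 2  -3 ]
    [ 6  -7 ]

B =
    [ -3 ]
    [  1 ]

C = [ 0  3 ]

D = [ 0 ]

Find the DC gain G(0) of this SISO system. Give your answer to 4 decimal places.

-15.0000

G(0) = C(-A)^{-1}B + D = -C A^{-1} B + D.
det A = 4, so A^{-1} = (1/4)·adj(A) = [[-7/4, 3/4], [-3/2, 1/2]]
A^{-1} B = [6, 5]^T
C A^{-1} B = 15
G(0) = D - C A^{-1} B = 0 - (15) = -15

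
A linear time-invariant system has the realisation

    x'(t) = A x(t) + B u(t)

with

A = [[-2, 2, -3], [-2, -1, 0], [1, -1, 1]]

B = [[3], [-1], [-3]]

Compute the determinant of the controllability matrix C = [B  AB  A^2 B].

AB = [[1], [-5], [1]]
A^2B = [[-15], [3], [7]]
Controllability matrix C = [B  AB  A^2B] = [[3, 1, -15], [-1, -5, 3], [-3, 1, 7]]
Expanding along the first row, det(C) = 3·((-5)·7 - 3·1) - 1·((-1)·7 - 3·(-3)) + (-15)·((-1)·1 - (-5)·(-3)) = 3·(-38) - 1·2 + (-15)·(-16) = 124
Since det(C) ≠ 0, rank(C) = 3 and the system is completely controllable.

124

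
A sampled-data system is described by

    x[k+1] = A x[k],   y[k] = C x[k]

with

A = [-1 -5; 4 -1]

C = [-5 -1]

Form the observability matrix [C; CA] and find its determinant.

CA = [[1, 26]]
Observability matrix O = [C; CA] = [[-5, -1], [1, 26]]
det(O) = (-5)·26 - (-1)·1 = -130 - (-1) = -129
Since det(O) ≠ 0, rank(O) = 2 and the system is completely observable.

-129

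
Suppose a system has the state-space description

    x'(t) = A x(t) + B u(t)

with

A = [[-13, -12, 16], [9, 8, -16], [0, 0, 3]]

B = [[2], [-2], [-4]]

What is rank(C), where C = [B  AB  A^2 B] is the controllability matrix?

AB = [[-66], [66], [-12]]
A^2B = [[-126], [126], [-36]]
Controllability matrix C = [B  AB  A^2B] = [[2, -66, -126], [-2, 66, 126], [-4, -12, -36]]
The rows r1, r2, r3 of C are linearly dependent: r1 + r2 = 0 (check each entry), so rank(C) ≤ 2.
The 2×2 minor from rows 1, 3, columns 1, 2 is 2·(-12) - (-66)·(-4) = -24 - 264 = -288 ≠ 0, so rank(C) = 2.
rank(C) = 2 < n = 3, so the pair (A, B) is not completely controllable.

2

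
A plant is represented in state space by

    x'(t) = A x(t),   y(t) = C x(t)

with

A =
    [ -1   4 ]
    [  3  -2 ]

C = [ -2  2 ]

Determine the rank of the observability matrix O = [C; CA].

2

CA = [[8, -12]]
Observability matrix O = [C; CA] = [[-2, 2], [8, -12]]
det(O) = (-2)·(-12) - 2·8 = 24 - 16 = 8 ≠ 0, so rank(O) = 2.
rank(O) = 2 = n, so the pair (A, C) is completely observable.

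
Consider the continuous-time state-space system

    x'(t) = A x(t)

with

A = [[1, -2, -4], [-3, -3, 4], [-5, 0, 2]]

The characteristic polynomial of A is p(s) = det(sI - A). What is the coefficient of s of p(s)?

Expand det(sI - A) for the 3×3 matrix.
p(s) = s^3 - 33s - 82.
(Check: constant term = det(-A) = (-1)^3 det A = -82; coefficient of s^2 = -tr A = 0.)
The coefficient of s is -33.

-33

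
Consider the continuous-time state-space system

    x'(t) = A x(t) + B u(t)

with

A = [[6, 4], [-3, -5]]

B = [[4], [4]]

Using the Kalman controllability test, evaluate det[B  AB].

-288

AB = [[40], [-32]]
Controllability matrix C = [B  AB] = [[4, 40], [4, -32]]
det(C) = 4·(-32) - 40·4 = -128 - 160 = -288
Since det(C) ≠ 0, rank(C) = 2 and the system is completely controllable.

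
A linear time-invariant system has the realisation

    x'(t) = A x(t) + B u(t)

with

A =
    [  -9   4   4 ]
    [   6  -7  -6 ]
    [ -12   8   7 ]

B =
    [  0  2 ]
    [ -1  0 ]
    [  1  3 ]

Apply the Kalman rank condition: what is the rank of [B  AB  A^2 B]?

AB = [[0, -6], [1, -6], [-1, -3]]
A^2B = [[0, 18], [-1, 24], [1, 3]]
Controllability matrix C = [B  AB  A^2B] = [[0, 2, 0, -6, 0, 18], [-1, 0, 1, -6, -1, 24], [1, 3, -1, -3, 1, 3]]
The rows r1, r2, r3 of C are linearly dependent: -3·r1 + 2·r2 + 2·r3 = 0 (check each entry), so rank(C) ≤ 2.
The 2×2 minor from rows 1, 2, columns 1, 2 is 0·0 - 2·(-1) = 0 - (-2) = 2 ≠ 0, so rank(C) = 2.
rank(C) = 2 < n = 3, so the pair (A, B) is not completely controllable.

2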